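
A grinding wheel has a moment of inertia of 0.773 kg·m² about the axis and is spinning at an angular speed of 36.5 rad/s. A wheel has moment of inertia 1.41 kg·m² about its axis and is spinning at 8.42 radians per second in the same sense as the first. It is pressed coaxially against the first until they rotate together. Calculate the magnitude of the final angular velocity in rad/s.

No external torque acts about the common axis, so total angular momentum is conserved.
Taking A's sense as positive: L = (0.7730)(36.5) + (1.410)(8.42) = 40.09 kg·m²·rad/s.
Combined I = 0.7730 + 1.410 = 2.183 kg·m².
ω_f = L / I = 40.09 / 2.183 = 18.36 rad/s.

|ω_f| ≈ 18.4 rad/s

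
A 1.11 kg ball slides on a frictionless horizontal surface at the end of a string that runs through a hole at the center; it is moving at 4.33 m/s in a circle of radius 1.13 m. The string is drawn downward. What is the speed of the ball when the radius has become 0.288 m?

v₂ ≈ 17.0 m/s

Central (radial) force ⇒ zero torque about the center ⇒ m v r is constant.
v₂ = v₁ r₁ / r₂ = (4.33)(1.13) / (0.288) = 16.99 m/s.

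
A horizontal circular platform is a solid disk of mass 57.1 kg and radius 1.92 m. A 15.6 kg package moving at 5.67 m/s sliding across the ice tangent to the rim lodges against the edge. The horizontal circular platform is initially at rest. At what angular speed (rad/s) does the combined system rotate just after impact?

The axle reaction passes through the central axle and exerts no torque about it; angular momentum about the central axle is conserved through the impact.
I_p = ½(57.1)(1.92)² = 105.2 kg·m². Taking the sense of the package's angular momentum as positive, L_{package} = m v R = (15.6)(5.67)(1.92) = 169.8 kg·m²/s.
L_i = 0 + 169.8 = 169.8 kg·m²/s.
After sticking, I_f = I_p + m R² = 105.2 + (15.6)(1.92)² = 162.8 kg·m².
ω_f = L_i / I_f = 169.8 / 162.8 = 1.043 rad/s.

|ω_f| ≈ 1.04 rad/s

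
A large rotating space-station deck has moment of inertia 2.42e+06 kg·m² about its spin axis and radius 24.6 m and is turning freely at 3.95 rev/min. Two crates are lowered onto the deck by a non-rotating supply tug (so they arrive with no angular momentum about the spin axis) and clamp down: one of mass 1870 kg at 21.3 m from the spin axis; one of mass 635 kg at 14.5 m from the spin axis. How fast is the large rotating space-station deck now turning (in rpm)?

ω_f ≈ 2.81 rpm

No external torque acts about the spin axis; L_before = L_after.
Added inertia Σmr² = (1870)(21.3)² + (635)(14.5)² = 9.819e+05 kg·m²; I_f = 2.420e+06 + 9.819e+05 = 3.402e+06 kg·m².
ω_f = I_p ω_i / I_f = (2.420e+06)(3.95) / 3.402e+06 = 2.810 rpm.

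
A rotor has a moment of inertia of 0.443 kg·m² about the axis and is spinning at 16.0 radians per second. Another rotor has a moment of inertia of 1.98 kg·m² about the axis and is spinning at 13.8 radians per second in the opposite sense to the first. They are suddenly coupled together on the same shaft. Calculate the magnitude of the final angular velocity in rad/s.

|ω_f| ≈ 8.35 rad/s

No external torque acts about the common axis, so total angular momentum is conserved.
Taking A's sense as positive: L = (0.4430)(16.0) − (1.980)(13.8) = -20.24 kg·m²·rad/s.
Combined I = 0.4430 + 1.980 = 2.423 kg·m².
ω_f = L / I = -20.24 / 2.423 = -8.352 rad/s.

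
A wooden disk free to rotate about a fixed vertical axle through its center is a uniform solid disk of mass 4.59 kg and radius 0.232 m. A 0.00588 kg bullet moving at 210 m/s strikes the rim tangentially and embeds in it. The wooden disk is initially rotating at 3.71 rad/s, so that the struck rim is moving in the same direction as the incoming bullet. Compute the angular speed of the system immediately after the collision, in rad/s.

|ω_f| ≈ 6.01 rad/s

About the axle the impulsive forces during the collision are internal, so angular momentum about that axis is conserved.
I_p = ½(4.59)(0.232)² = 0.1235 kg·m². Taking the sense of the bullet's angular momentum as positive, L_{bullet} = m v R = (0.00588)(210)(0.232) = 0.2865 kg·m²/s.
L_i = +I_p ω_p + m v R = +(0.1235)(3.71) + 0.2865 = 0.7448 kg·m²/s.
After sticking, I_f = I_p + m R² = 0.1235 + (0.00588)(0.232)² = 0.1238 kg·m².
ω_f = L_i / I_f = 0.7448 / 0.1238 = 6.014 rad/s.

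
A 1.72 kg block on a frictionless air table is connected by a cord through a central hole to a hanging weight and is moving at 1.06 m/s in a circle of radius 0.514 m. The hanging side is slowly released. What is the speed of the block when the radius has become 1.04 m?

The only horizontal force on the mass is along the cord (radial), so it exerts no torque about the hole and angular momentum m v r is conserved.
v₂ = v₁ r₁ / r₂ = (1.06)(0.514) / (1.04) = 0.5239 m/s.

v₂ ≈ 0.524 m/s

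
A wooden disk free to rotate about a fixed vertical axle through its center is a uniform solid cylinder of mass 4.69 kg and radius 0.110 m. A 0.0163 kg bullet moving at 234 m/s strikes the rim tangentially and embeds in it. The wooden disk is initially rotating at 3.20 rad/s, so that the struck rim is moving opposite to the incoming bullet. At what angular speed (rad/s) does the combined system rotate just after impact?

|ω_f| ≈ 11.5 rad/s

About the axle the impulsive forces during the collision are internal, so angular momentum about that axis is conserved.
I_p = ½(4.69)(0.110)² = 0.02837 kg·m². Taking the sense of the bullet's angular momentum as positive, L_{bullet} = m v R = (0.0163)(234)(0.110) = 0.4196 kg·m²/s.
L_i = −I_p ω_p + m v R = −(0.02837)(3.20) + 0.4196 = 0.3288 kg·m²/s.
After sticking, I_f = I_p + m R² = 0.02837 + (0.0163)(0.110)² = 0.02857 kg·m².
ω_f = L_i / I_f = 0.3288 / 0.02857 = 11.51 rad/s.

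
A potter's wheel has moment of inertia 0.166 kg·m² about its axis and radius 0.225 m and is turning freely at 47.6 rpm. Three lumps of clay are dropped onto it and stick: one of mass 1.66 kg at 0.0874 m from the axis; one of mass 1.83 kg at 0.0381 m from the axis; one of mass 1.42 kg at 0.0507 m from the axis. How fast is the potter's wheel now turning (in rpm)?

No external torque acts about the axis; L_before = L_after.
Added inertia Σmr² = (1.66)(0.0874)² + (1.83)(0.0381)² + (1.42)(0.0507)² = 0.01899 kg·m²; I_f = 0.1660 + 0.01899 = 0.1850 kg·m².
ω_f = I_p ω_i / I_f = (0.1660)(47.6) / 0.1850 = 42.71 rpm.

ω_f ≈ 42.7 rpm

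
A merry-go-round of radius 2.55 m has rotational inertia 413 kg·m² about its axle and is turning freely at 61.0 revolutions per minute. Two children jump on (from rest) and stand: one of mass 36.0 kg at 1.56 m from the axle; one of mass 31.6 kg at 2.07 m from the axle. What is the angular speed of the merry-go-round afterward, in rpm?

No external torque acts about the axle; L_before = L_after.
Added inertia Σmr² = (36.0)(1.56)² + (31.6)(2.07)² = 223.0 kg·m²; I_f = 413.0 + 223.0 = 636.0 kg·m².
ω_f = I_p ω_i / I_f = (413.0)(61.0) / 636.0 = 39.61 rpm.

ω_f ≈ 39.6 rpm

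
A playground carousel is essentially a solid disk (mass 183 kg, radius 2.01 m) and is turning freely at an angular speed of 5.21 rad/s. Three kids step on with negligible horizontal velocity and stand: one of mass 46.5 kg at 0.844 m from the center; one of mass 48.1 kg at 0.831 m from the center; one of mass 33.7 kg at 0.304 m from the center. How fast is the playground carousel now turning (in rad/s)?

ω_f ≈ 4.39 rad/s

The added mass arrives with no angular momentum about the center, and any external torque about the center is negligible, so the system's angular momentum is conserved.
I_p = ½(183)(2.01)² = 369.7 kg·m².
Added inertia Σmr² = (46.5)(0.844)² + (48.1)(0.831)² + (33.7)(0.304)² = 69.45 kg·m²; I_f = 369.7 + 69.45 = 439.1 kg·m².
ω_f = I_p ω_i / I_f = (369.7)(5.21) / 439.1 = 4.386 rad/s.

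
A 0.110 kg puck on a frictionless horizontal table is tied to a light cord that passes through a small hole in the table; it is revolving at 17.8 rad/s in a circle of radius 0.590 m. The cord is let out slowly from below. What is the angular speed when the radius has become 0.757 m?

No torque about the axis ⇒ m r₁² ω₁ = m r₂² ω₂.
ω₂ = ω₁ (r₁/r₂)² = (17.8)(0.590/0.757)² = 10.81 rad/s.

ω₂ ≈ 10.8 rad/s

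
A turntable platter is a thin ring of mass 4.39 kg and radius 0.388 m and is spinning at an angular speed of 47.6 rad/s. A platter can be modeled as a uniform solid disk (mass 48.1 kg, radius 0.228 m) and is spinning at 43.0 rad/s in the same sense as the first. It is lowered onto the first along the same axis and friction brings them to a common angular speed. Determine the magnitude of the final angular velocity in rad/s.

|ω_f| ≈ 44.6 rad/s

No external torque acts about the common axis, so total angular momentum is conserved.
Moments of inertia: I_A = (4.39)(0.388)² = 0.6609 kg·m²; I_B = ½(48.1)(0.228)² = 1.250 kg·m².
Taking A's sense as positive: L = (0.6609)(47.6) + (1.250)(43.0) = 85.22 kg·m²·rad/s.
Combined I = 0.6609 + 1.250 = 1.911 kg·m².
ω_f = L / I = 85.22 / 1.911 = 44.59 rad/s.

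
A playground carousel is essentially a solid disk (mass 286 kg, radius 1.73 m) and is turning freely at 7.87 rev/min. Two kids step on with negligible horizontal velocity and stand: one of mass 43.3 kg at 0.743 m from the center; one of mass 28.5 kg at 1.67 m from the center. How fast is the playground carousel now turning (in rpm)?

No external torque acts about the center; L_before = L_after.
I_p = ½(286)(1.73)² = 428.0 kg·m².
Added inertia Σmr² = (43.3)(0.743)² + (28.5)(1.67)² = 103.4 kg·m²; I_f = 428.0 + 103.4 = 531.4 kg·m².
ω_f = I_p ω_i / I_f = (428.0)(7.87) / 531.4 = 6.339 rpm.

ω_f ≈ 6.34 rpm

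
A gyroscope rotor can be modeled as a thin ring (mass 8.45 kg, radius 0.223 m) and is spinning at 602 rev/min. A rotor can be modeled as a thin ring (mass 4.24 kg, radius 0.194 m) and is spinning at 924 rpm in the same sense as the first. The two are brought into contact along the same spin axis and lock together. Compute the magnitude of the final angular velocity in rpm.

|ω_f| ≈ 691 rpm

The coupling torques are internal; angular momentum about the shared axis is conserved.
Moments of inertia: I_A = (8.45)(0.223)² = 0.4202 kg·m²; I_B = (4.24)(0.194)² = 0.1596 kg·m².
Taking A's sense as positive: L = (0.4202)(602) + (0.1596)(924) = 400.4 kg·m²·rpm.
Combined I = 0.4202 + 0.1596 = 0.5798 kg·m².
ω_f = L / I = 400.4 / 0.5798 = 690.6 rpm.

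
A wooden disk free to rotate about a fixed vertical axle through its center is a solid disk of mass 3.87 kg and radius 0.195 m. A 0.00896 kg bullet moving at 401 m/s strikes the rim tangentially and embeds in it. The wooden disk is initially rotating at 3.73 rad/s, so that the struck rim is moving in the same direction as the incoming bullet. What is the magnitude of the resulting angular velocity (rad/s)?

|ω_f| ≈ 13.2 rad/s

About the axle the impulsive forces during the collision are internal, so angular momentum about that axis is conserved.
I_p = ½(3.87)(0.195)² = 0.07358 kg·m². Taking the sense of the bullet's angular momentum as positive, L_{bullet} = m v R = (0.00896)(401)(0.195) = 0.7006 kg·m²/s.
L_i = +I_p ω_p + m v R = +(0.07358)(3.73) + 0.7006 = 0.9751 kg·m²/s.
After sticking, I_f = I_p + m R² = 0.07358 + (0.00896)(0.195)² = 0.07392 kg·m².
ω_f = L_i / I_f = 0.9751 / 0.07392 = 13.19 rad/s.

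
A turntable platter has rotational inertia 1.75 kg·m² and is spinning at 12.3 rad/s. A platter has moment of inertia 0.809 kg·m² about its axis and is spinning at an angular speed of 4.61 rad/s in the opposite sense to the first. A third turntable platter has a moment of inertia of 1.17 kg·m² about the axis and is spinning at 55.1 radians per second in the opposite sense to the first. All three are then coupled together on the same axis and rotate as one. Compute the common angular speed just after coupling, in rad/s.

|ω_f| ≈ 12.5 rad/s

No external torque acts about the common axis, so total angular momentum is conserved.
Taking A's sense as positive: L = (1.750)(12.3) − (0.8090)(4.61) − (1.170)(55.1) = -46.67 kg·m²·rad/s.
Combined I = 1.750 + 0.8090 + 1.170 = 3.729 kg·m².
ω_f = L / I = -46.67 / 3.729 = -12.52 rad/s.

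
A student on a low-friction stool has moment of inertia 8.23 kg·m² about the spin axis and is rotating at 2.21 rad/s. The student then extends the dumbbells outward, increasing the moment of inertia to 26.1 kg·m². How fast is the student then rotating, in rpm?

ω₂ ≈ 6.65 rpm

No external torque acts about the spin axis, so angular momentum is conserved.
ω₂ = I₁ω₁ / I₂ = (8.230)(2.21 rad/s) / (26.10) = 0.6969 rad/s = 6.655 rpm.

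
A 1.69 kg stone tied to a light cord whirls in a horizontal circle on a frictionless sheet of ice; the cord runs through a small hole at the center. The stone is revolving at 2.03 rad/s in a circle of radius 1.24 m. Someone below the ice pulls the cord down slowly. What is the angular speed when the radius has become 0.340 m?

ω₂ ≈ 27.0 rad/s

No torque about the axis ⇒ m r₁² ω₁ = m r₂² ω₂.
ω₂ = ω₁ (r₁/r₂)² = (2.03)(1.24/0.340)² = 27.00 rad/s.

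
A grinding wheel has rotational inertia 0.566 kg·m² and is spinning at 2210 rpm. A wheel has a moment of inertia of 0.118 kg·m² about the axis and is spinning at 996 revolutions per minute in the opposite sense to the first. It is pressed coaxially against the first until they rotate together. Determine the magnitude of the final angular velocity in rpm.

|ω_f| ≈ 1660 rpm

No external torque acts about the common axis, so total angular momentum is conserved.
Taking A's sense as positive: L = (0.5660)(2210) − (0.1180)(996) = 1133 kg·m²·rpm.
Combined I = 0.5660 + 0.1180 = 0.6840 kg·m².
ω_f = L / I = 1133 / 0.6840 = 1657 rpm.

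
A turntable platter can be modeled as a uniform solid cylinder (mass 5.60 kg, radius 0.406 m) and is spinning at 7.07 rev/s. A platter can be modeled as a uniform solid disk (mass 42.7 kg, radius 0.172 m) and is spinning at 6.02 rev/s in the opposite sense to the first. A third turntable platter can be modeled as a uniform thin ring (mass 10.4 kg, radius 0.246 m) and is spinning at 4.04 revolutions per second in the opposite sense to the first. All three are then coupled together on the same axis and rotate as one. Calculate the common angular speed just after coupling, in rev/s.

|ω_f| ≈ 1.79 rev/s

No external torque acts about the common axis, so total angular momentum is conserved.
Moments of inertia: I_A = ½(5.60)(0.406)² = 0.4615 kg·m²; I_B = ½(42.7)(0.172)² = 0.6316 kg·m²; I_C = (10.4)(0.246)² = 0.6294 kg·m².
Taking A's sense as positive: L = (0.4615)(7.07) − (0.6316)(6.02) − (0.6294)(4.04) = -3.082 kg·m²·rev/s.
Combined I = 0.4615 + 0.6316 + 0.6294 = 1.723 kg·m².
ω_f = L / I = -3.082 / 1.723 = -1.789 rev/s.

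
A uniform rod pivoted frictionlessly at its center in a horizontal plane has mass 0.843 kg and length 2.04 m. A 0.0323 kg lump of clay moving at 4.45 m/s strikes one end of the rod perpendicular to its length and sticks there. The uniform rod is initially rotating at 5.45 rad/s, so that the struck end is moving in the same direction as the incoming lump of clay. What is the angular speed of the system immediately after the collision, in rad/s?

|ω_f| ≈ 5.34 rad/s

About the pivot the impulsive forces during the collision are internal, so angular momentum about that axis is conserved.
I_p = (1/12)(0.843)(2.04)² = 0.2924 kg·m². Taking the sense of the lump of clay's angular momentum as positive, L_{lump} = m v R = (0.0323)(4.45)(2.04/2) = 0.1466 kg·m²/s.
L_i = +I_p ω_p + m v R = +(0.2924)(5.45) + 0.1466 = 1.740 kg·m²/s.
After sticking, I_f = I_p + m R² = 0.2924 + (0.0323)(2.04/2)² = 0.3260 kg·m².
ω_f = L_i / I_f = 1.740 / 0.3260 = 5.338 rad/s.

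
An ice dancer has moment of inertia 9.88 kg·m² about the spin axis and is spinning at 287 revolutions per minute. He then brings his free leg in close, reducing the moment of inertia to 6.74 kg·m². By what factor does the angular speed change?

ω₂/ω₁ ≈ 1.47

With no external torque about the axis, L is conserved: I₁ω₁ = I₂ω₂.
ω₂/ω₁ = I₁/I₂ = 9.880 / 6.740 = 1.466.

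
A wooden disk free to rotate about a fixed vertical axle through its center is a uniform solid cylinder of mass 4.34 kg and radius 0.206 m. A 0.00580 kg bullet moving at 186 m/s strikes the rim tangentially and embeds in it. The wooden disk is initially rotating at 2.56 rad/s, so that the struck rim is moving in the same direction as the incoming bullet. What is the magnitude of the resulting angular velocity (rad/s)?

|ω_f| ≈ 4.96 rad/s

About the axle the impulsive forces during the collision are internal, so angular momentum about that axis is conserved.
I_p = ½(4.34)(0.206)² = 0.09209 kg·m². Taking the sense of the bullet's angular momentum as positive, L_{bullet} = m v R = (0.00580)(186)(0.206) = 0.2222 kg·m²/s.
L_i = +I_p ω_p + m v R = +(0.09209)(2.56) + 0.2222 = 0.4580 kg·m²/s.
After sticking, I_f = I_p + m R² = 0.09209 + (0.00580)(0.206)² = 0.09233 kg·m².
ω_f = L_i / I_f = 0.4580 / 0.09233 = 4.960 rad/s.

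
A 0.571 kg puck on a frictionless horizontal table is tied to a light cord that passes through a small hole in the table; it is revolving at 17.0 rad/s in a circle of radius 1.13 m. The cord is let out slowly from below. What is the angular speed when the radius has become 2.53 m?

No torque about the axis ⇒ m r₁² ω₁ = m r₂² ω₂.
ω₂ = ω₁ (r₁/r₂)² = (17.0)(1.13/2.53)² = 3.391 rad/s.

ω₂ ≈ 3.39 rad/s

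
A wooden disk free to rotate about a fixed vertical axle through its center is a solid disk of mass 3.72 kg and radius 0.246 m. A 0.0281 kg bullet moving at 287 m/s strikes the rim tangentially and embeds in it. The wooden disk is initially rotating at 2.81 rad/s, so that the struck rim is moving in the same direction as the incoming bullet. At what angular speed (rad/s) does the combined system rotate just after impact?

|ω_f| ≈ 20.1 rad/s

The axle reaction passes through the axle and exerts no torque about it; angular momentum about the axle is conserved through the impact.
I_p = ½(3.72)(0.246)² = 0.1126 kg·m². Taking the sense of the bullet's angular momentum as positive, L_{bullet} = m v R = (0.0281)(287)(0.246) = 1.984 kg·m²/s.
L_i = +I_p ω_p + m v R = +(0.1126)(2.81) + 1.984 = 2.300 kg·m²/s.
After sticking, I_f = I_p + m R² = 0.1126 + (0.0281)(0.246)² = 0.1143 kg·m².
ω_f = L_i / I_f = 2.300 / 0.1143 = 20.13 rad/s.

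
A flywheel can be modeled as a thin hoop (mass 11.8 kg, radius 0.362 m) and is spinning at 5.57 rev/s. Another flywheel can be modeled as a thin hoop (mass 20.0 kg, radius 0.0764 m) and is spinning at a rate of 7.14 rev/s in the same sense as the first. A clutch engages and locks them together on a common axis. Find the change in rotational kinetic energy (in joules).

ΔKE ≈ -5.28 J

The coupling torques are internal; angular momentum about the shared axis is conserved.
Moments of inertia: I_A = (11.8)(0.362)² = 1.546 kg·m²; I_B = (20.0)(0.0764)² = 0.1167 kg·m².
Taking A's sense as positive: L = (1.546)(5.57) + (0.1167)(7.14) = 9.447 kg·m²·rev/s.
Combined I = 1.546 + 0.1167 = 1.663 kg·m².
ω_f = L / I = 9.447 / 1.663 = 5.680 rev/s.
KE_i = ½ΣIω² = 1064 J; KE_f = ½(1.663)(35.69)² = 1059 J.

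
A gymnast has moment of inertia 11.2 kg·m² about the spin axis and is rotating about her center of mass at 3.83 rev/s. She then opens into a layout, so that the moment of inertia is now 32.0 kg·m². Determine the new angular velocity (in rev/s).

ω₂ ≈ 1.34 rev/s

With no external torque about the axis, L is conserved: I₁ω₁ = I₂ω₂.
ω₂ = I₁ω₁ / I₂ = (11.20)(3.83 rev/s) / (32.00) = 1.340 rev/s.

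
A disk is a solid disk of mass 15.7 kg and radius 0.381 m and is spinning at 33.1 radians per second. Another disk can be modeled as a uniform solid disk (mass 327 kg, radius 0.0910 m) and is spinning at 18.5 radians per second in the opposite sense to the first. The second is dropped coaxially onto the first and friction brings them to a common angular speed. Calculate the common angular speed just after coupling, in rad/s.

No external torque acts about the common axis, so total angular momentum is conserved.
Moments of inertia: I_A = ½(15.7)(0.381)² = 1.140 kg·m²; I_B = ½(327)(0.0910)² = 1.354 kg·m².
Taking A's sense as positive: L = (1.140)(33.1) − (1.354)(18.5) = 12.67 kg·m²·rad/s.
Combined I = 1.140 + 1.354 = 2.493 kg·m².
ω_f = L / I = 12.67 / 2.493 = 5.081 rad/s.

|ω_f| ≈ 5.08 rad/s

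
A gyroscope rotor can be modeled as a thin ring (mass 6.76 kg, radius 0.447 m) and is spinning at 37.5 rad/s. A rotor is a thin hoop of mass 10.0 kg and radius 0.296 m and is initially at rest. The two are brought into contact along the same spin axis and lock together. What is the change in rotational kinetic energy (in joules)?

No external torque acts about the common axis, so total angular momentum is conserved.
Moments of inertia: I_A = (6.76)(0.447)² = 1.351 kg·m²; I_B = (10.0)(0.296)² = 0.8762 kg·m².
Taking A's sense as positive: L = (1.351)(37.5) = 50.65 kg·m²·rad/s.
Combined I = 1.351 + 0.8762 = 2.227 kg·m².
ω_f = L / I = 50.65 / 2.227 = 22.75 rad/s.
KE_i = ½ΣIω² = 949.7 J; KE_f = ½(2.227)(22.75)² = 576.1 J.

ΔKE ≈ -374 J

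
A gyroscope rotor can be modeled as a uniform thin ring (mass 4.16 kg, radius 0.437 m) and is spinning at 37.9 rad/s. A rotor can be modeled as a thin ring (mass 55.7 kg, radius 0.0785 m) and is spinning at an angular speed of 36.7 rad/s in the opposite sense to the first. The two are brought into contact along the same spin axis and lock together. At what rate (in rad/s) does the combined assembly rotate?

No external torque acts about the common axis, so total angular momentum is conserved.
Moments of inertia: I_A = (4.16)(0.437)² = 0.7944 kg·m²; I_B = (55.7)(0.0785)² = 0.3432 kg·m².
Taking A's sense as positive: L = (0.7944)(37.9) − (0.3432)(36.7) = 17.51 kg·m²·rad/s.
Combined I = 0.7944 + 0.3432 = 1.138 kg·m².
ω_f = L / I = 17.51 / 1.138 = 15.39 rad/s.

|ω_f| ≈ 15.4 rad/s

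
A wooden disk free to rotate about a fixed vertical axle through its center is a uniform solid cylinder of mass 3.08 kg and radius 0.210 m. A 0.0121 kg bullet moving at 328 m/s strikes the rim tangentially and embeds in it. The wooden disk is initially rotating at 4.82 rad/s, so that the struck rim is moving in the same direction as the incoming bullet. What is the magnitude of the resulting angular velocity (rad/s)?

The axle reaction passes through the axle and exerts no torque about it; angular momentum about the axle is conserved through the impact.
I_p = ½(3.08)(0.210)² = 0.06791 kg·m². Taking the sense of the bullet's angular momentum as positive, L_{bullet} = m v R = (0.0121)(328)(0.210) = 0.8334 kg·m²/s.
L_i = +I_p ω_p + m v R = +(0.06791)(4.82) + 0.8334 = 1.161 kg·m²/s.
After sticking, I_f = I_p + m R² = 0.06791 + (0.0121)(0.210)² = 0.06845 kg·m².
ω_f = L_i / I_f = 1.161 / 0.06845 = 16.96 rad/s.

|ω_f| ≈ 17.0 rad/s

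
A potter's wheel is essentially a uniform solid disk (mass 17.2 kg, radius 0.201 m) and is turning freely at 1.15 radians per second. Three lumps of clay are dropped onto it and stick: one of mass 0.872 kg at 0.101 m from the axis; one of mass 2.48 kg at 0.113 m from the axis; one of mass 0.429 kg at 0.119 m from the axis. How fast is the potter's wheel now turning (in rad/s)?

ω_f ≈ 1.01 rad/s

No external torque acts about the axis; L_before = L_after.
I_p = ½(17.2)(0.201)² = 0.3474 kg·m².
Added inertia Σmr² = (0.872)(0.101)² + (2.48)(0.113)² + (0.429)(0.119)² = 0.04664 kg·m²; I_f = 0.3474 + 0.04664 = 0.3941 kg·m².
ω_f = I_p ω_i / I_f = (0.3474)(1.15) / 0.3941 = 1.014 rad/s.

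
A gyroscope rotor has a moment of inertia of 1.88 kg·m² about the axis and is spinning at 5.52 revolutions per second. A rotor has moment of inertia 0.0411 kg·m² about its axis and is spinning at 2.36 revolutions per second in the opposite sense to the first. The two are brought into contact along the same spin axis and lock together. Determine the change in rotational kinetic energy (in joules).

ΔKE ≈ -49.3 J

No external torque acts about the common axis, so total angular momentum is conserved.
Taking A's sense as positive: L = (1.880)(5.52) − (0.04110)(2.36) = 10.28 kg·m²·rev/s.
Combined I = 1.880 + 0.04110 = 1.921 kg·m².
ω_f = L / I = 10.28 / 1.921 = 5.351 rev/s.
KE_i = ½ΣIω² = 1135 J; KE_f = ½(1.921)(33.62)² = 1086 J.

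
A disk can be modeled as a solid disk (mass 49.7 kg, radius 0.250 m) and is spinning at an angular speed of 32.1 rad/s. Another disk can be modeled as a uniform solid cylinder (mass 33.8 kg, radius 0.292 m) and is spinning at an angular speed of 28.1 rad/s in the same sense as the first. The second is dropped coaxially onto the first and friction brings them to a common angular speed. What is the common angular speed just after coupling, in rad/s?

The coupling torques are internal; angular momentum about the shared axis is conserved.
Moments of inertia: I_A = ½(49.7)(0.250)² = 1.553 kg·m²; I_B = ½(33.8)(0.292)² = 1.441 kg·m².
Taking A's sense as positive: L = (1.553)(32.1) + (1.441)(28.1) = 90.35 kg·m²·rad/s.
Combined I = 1.553 + 1.441 = 2.994 kg·m².
ω_f = L / I = 90.35 / 2.994 = 30.17 rad/s.

|ω_f| ≈ 30.2 rad/s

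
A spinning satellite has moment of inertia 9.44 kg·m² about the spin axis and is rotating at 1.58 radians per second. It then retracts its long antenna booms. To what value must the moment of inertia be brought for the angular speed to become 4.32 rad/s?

I₂ ≈ 3.45 kg·m²

With no external torque about the axis, L is conserved: I₁ω₁ = I₂ω₂.
I₂ = I₁ω₁ / ω₂ = (9.44)(1.58) / (4.32) = 3.453 kg·m².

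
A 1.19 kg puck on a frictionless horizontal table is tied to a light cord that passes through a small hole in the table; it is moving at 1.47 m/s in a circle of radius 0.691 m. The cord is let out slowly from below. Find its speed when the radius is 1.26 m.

v₂ ≈ 0.806 m/s

Central (radial) force ⇒ zero torque about the center ⇒ m v r is constant.
v₂ = v₁ r₁ / r₂ = (1.47)(0.691) / (1.26) = 0.8062 m/s.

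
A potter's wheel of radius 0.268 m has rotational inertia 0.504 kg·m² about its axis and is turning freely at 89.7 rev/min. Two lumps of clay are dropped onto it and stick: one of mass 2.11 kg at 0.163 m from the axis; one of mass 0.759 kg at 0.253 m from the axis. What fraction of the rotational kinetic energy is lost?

fraction ≈ 0.172

The added mass arrives with no angular momentum about the axis, and any external torque about the axis is negligible, so the system's angular momentum is conserved.
Added inertia Σmr² = (2.11)(0.163)² + (0.759)(0.253)² = 0.1046 kg·m²; I_f = 0.5040 + 0.1046 = 0.6086 kg·m².
ω_f = I_p ω_i / I_f = (0.5040)(89.7) / 0.6086 = 74.28 rpm.
KE_i = ½(0.5040)(9.393 rad/s)² = 22.24 J; KE_f = ½(0.6086)(7.778)² = 18.41 J.
Fraction lost = 0.1719.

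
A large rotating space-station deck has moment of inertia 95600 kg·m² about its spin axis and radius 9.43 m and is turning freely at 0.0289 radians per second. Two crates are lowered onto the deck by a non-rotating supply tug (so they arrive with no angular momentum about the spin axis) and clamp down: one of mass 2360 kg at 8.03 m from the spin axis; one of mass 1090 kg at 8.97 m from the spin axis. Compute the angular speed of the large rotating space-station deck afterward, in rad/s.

No external torque acts about the spin axis; L_before = L_after.
Added inertia Σmr² = (2360)(8.03)² + (1090)(8.97)² = 2.399e+05 kg·m²; I_f = 95600 + 2.399e+05 = 3.355e+05 kg·m².
ω_f = I_p ω_i / I_f = (95600)(0.0289) / 3.355e+05 = 0.008236 rad/s.

ω_f ≈ 0.00824 rad/s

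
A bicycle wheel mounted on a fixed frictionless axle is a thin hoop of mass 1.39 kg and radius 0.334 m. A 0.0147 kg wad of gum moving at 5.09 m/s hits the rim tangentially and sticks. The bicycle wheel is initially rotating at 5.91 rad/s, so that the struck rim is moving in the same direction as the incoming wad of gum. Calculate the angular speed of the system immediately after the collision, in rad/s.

About the axle the impulsive forces during the collision are internal, so angular momentum about that axis is conserved.
I_p = (1.39)(0.334)² = 0.1551 kg·m². Taking the sense of the wad of gum's angular momentum as positive, L_{wad} = m v R = (0.0147)(5.09)(0.334) = 0.02499 kg·m²/s.
L_i = +I_p ω_p + m v R = +(0.1551)(5.91) + 0.02499 = 0.9414 kg·m²/s.
After sticking, I_f = I_p + m R² = 0.1551 + (0.0147)(0.334)² = 0.1567 kg·m².
ω_f = L_i / I_f = 0.9414 / 0.1567 = 6.008 rad/s.

|ω_f| ≈ 6.01 rad/s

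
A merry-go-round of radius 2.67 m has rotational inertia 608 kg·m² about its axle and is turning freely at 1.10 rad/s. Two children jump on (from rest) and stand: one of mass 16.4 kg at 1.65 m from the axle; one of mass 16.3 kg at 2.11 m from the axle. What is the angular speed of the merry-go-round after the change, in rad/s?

No external torque acts about the axle; L_before = L_after.
Added inertia Σmr² = (16.4)(1.65)² + (16.3)(2.11)² = 117.2 kg·m²; I_f = 608.0 + 117.2 = 725.2 kg·m².
ω_f = I_p ω_i / I_f = (608.0)(1.10) / 725.2 = 0.9222 rad/s.

ω_f ≈ 0.922 rad/s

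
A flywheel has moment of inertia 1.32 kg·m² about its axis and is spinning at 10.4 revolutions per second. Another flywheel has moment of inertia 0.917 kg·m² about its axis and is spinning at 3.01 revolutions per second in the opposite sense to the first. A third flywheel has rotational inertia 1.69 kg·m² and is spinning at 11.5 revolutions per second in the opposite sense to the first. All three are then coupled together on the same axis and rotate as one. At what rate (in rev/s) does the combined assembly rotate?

|ω_f| ≈ 2.16 rev/s

No external torque acts about the common axis, so total angular momentum is conserved.
Taking A's sense as positive: L = (1.320)(10.4) − (0.9170)(3.01) − (1.690)(11.5) = -8.467 kg·m²·rev/s.
Combined I = 1.320 + 0.9170 + 1.690 = 3.927 kg·m².
ω_f = L / I = -8.467 / 3.927 = -2.156 rev/s.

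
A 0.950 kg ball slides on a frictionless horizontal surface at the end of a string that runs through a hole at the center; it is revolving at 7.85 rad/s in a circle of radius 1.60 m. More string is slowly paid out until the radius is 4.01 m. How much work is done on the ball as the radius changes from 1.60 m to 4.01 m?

No torque about the axis ⇒ m r₁² ω₁ = m r₂² ω₂.
ω₂ = ω₁ (r₁/r₂)² = (7.85)(1.60/4.01)² = 1.250 rad/s.
W = ΔKE = ½m(v₂² − v₁²) = -63.00 J.

W ≈ -63.0 J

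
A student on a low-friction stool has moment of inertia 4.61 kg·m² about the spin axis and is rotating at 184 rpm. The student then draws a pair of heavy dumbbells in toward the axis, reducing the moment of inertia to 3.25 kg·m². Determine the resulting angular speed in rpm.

No external torque acts about the spin axis, so angular momentum is conserved.
ω₂ = I₁ω₁ / I₂ = (4.610)(184 rpm) / (3.250) = 261.0 rpm.

ω₂ ≈ 261 rpm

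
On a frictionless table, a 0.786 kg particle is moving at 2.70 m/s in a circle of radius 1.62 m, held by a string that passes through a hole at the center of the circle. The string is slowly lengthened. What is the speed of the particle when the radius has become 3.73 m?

Central (radial) force ⇒ zero torque about the center ⇒ m v r is constant.
v₂ = v₁ r₁ / r₂ = (2.70)(1.62) / (3.73) = 1.173 m/s.

v₂ ≈ 1.17 m/s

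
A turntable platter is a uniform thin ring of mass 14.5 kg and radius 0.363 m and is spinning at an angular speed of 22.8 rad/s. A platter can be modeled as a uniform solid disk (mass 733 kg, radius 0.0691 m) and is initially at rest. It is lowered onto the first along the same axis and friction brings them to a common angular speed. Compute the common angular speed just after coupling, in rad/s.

|ω_f| ≈ 11.9 rad/s

No external torque acts about the common axis, so total angular momentum is conserved.
Moments of inertia: I_A = (14.5)(0.363)² = 1.911 kg·m²; I_B = ½(733)(0.0691)² = 1.750 kg·m².
Taking A's sense as positive: L = (1.911)(22.8) = 43.56 kg·m²·rad/s.
Combined I = 1.911 + 1.750 = 3.661 kg·m².
ω_f = L / I = 43.56 / 3.661 = 11.90 rad/s.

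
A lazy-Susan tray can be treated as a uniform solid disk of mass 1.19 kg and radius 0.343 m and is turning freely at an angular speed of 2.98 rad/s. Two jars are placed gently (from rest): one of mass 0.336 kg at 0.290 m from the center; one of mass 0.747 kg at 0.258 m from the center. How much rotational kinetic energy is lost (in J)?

The added mass arrives with no angular momentum about the center, and any external torque about the center is negligible, so the system's angular momentum is conserved.
I_p = ½(1.19)(0.343)² = 0.07000 kg·m².
Added inertia Σmr² = (0.336)(0.290)² + (0.747)(0.258)² = 0.07798 kg·m²; I_f = 0.07000 + 0.07798 = 0.1480 kg·m².
ω_f = I_p ω_i / I_f = (0.07000)(2.98) / 0.1480 = 1.410 rad/s.
KE_i = ½(0.07000)(2.980 rad/s)² = 0.3108 J; KE_f = ½(0.1480)(1.410)² = 0.1470 J.

energy lost ≈ 0.164 J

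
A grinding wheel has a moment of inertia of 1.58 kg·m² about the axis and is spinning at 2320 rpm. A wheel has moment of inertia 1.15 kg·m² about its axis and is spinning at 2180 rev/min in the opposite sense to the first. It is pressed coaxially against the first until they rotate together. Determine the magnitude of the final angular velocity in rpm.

The coupling torques are internal; angular momentum about the shared axis is conserved.
Taking A's sense as positive: L = (1.580)(2320) − (1.150)(2180) = 1159 kg·m²·rpm.
Combined I = 1.580 + 1.150 = 2.730 kg·m².
ω_f = L / I = 1159 / 2.730 = 424.4 rpm.

|ω_f| ≈ 424 rpm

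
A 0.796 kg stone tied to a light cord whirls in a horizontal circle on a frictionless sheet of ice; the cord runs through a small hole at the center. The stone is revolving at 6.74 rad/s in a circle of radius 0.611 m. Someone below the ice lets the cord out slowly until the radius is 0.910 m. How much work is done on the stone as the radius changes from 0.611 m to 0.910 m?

W ≈ -3.71 J

The constraining force is radial, so m r² ω about the center is conserved.
ω₂ = ω₁ (r₁/r₂)² = (6.74)(0.611/0.910)² = 3.039 rad/s.
W = ΔKE = ½m(v₂² − v₁²) = -3.707 J.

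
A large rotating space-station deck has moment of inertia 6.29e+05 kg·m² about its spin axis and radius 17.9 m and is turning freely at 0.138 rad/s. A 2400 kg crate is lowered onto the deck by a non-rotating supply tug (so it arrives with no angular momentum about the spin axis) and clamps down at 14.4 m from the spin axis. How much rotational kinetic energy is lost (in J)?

energy lost ≈ 2650 J

No external torque acts about the spin axis; L_before = L_after.
Added inertia Σmr² = (2400)(14.4)² = 4.977e+05 kg·m²; I_f = 6.290e+05 + 4.977e+05 = 1.127e+06 kg·m².
ω_f = I_p ω_i / I_f = (6.290e+05)(0.138) / 1.127e+06 = 0.07704 rad/s.
KE_i = ½(6.290e+05)(0.1380 rad/s)² = 5989 J; KE_f = ½(1.127e+06)(0.07704)² = 3344 J.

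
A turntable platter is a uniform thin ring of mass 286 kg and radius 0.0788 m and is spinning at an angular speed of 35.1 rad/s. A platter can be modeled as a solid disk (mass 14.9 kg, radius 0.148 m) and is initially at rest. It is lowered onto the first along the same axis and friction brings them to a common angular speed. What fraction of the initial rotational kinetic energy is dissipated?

fraction ≈ 0.0842

No external torque acts about the common axis, so total angular momentum is conserved.
Moments of inertia: I_A = (286)(0.0788)² = 1.776 kg·m²; I_B = ½(14.9)(0.148)² = 0.1632 kg·m².
Taking A's sense as positive: L = (1.776)(35.1) = 62.33 kg·m²·rad/s.
Combined I = 1.776 + 0.1632 = 1.939 kg·m².
ω_f = L / I = 62.33 / 1.939 = 32.15 rad/s.
KE_i = ½ΣIω² = 1094 J; KE_f = ½(1.939)(32.15)² = 1002 J.
Fraction dissipated = (KE_i − KE_f)/KE_i = 0.08416.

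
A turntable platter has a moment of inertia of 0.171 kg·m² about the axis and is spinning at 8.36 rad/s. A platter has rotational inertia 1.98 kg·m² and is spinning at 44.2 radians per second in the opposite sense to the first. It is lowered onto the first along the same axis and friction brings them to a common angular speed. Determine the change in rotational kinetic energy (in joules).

No external torque acts about the common axis, so total angular momentum is conserved.
Taking A's sense as positive: L = (0.1710)(8.36) − (1.980)(44.2) = -86.09 kg·m²·rad/s.
Combined I = 0.1710 + 1.980 = 2.151 kg·m².
ω_f = L / I = -86.09 / 2.151 = -40.02 rad/s.
KE_i = ½ΣIω² = 1940 J; KE_f = ½(2.151)(40.02)² = 1723 J.

ΔKE ≈ -217 J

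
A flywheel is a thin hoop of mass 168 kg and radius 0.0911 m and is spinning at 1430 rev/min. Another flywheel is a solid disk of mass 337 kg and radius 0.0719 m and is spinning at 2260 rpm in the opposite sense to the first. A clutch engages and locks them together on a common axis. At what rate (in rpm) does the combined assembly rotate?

The coupling torques are internal; angular momentum about the shared axis is conserved.
Moments of inertia: I_A = (168)(0.0911)² = 1.394 kg·m²; I_B = ½(337)(0.0719)² = 0.8711 kg·m².
Taking A's sense as positive: L = (1.394)(1430) − (0.8711)(2260) = 25.16 kg·m²·rpm.
Combined I = 1.394 + 0.8711 = 2.265 kg·m².
ω_f = L / I = 25.16 / 2.265 = 11.11 rpm.

|ω_f| ≈ 11.1 rpm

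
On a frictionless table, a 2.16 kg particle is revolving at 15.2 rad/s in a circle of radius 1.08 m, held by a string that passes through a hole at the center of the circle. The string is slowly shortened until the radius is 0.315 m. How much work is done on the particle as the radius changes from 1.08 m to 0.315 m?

W ≈ 3130 J

No torque about the axis ⇒ m r₁² ω₁ = m r₂² ω₂.
ω₂ = ω₁ (r₁/r₂)² = (15.2)(1.08/0.315)² = 178.7 rad/s.
W = ΔKE = ½m(v₂² − v₁²) = 3130 J.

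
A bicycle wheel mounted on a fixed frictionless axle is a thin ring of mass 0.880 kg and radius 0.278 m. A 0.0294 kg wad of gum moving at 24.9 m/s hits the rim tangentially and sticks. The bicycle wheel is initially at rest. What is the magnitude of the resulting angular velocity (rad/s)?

About the axle the impulsive forces during the collision are internal, so angular momentum about that axis is conserved.
I_p = (0.880)(0.278)² = 0.06801 kg·m². Taking the sense of the wad of gum's angular momentum as positive, L_{wad} = m v R = (0.0294)(24.9)(0.278) = 0.2035 kg·m²/s.
L_i = 0 + 0.2035 = 0.2035 kg·m²/s.
After sticking, I_f = I_p + m R² = 0.06801 + (0.0294)(0.278)² = 0.07028 kg·m².
ω_f = L_i / I_f = 0.2035 / 0.07028 = 2.896 rad/s.

|ω_f| ≈ 2.90 rad/s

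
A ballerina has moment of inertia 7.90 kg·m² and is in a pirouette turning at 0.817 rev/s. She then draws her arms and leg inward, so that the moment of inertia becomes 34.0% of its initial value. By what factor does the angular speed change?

Angular momentum about the spin axis is conserved since the torque about it is zero.
I₂ = 0.340 × 7.90 = 2.686 kg·m².
ω₂/ω₁ = I₁/I₂ = 7.900 / 2.686 = 2.941.

ω₂/ω₁ ≈ 2.94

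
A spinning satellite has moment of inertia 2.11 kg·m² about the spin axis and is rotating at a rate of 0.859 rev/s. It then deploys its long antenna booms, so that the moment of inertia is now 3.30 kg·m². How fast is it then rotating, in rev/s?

ω₂ ≈ 0.549 rev/s

No external torque acts about the spin axis, so angular momentum is conserved.
ω₂ = I₁ω₁ / I₂ = (2.110)(0.859 rev/s) / (3.300) = 0.5492 rev/s.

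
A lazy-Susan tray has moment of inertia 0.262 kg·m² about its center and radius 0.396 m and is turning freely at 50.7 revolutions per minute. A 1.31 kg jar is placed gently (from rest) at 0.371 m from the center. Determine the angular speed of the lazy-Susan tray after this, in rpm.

The added mass arrives with no angular momentum about the center, and any external torque about the center is negligible, so the system's angular momentum is conserved.
Added inertia Σmr² = (1.31)(0.371)² = 0.1803 kg·m²; I_f = 0.2620 + 0.1803 = 0.4423 kg·m².
ω_f = I_p ω_i / I_f = (0.2620)(50.7) / 0.4423 = 30.03 rpm.

ω_f ≈ 30.0 rpm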